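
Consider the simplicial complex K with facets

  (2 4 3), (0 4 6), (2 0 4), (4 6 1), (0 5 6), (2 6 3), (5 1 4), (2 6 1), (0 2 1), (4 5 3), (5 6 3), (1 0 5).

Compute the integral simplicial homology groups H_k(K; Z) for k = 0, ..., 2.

Take the total order 0 < 1 < 2 < 3 < 4 < 5 < 6 on the vertex set. Then K (dimension 2) consists of the simplices:

  0-simplices (7): [0], [1], [2], [3], [4], [5], [6]
  1-simplices (18): [0,1], [0,2], [0,4], [0,5], [0,6], [1,2], [1,4], [1,5], [1,6], [2,3], [2,4], [2,6], [3,4], [3,5], [3,6], [4,5], [4,6], [5,6]
  2-simplices (12): [0,1,2], [0,1,5], [0,2,4], [0,4,6], [0,5,6], [1,2,6], [1,4,5], [1,4,6], [2,3,4], [2,3,6], [3,4,5], [3,5,6]

so the chain groups are C_0 ≅ Z^7, C_1 ≅ Z^18, C_2 ≅ Z^12.

The boundary map ∂_1: C_1 → C_0 sends each edge [p,q] (with p < q) to q − p.
This gives a 7×18 integer matrix of rank 6; reducing to Smith normal form yields diagonal entries (1,1,1,1,1,1).

The boundary map ∂_2: C_2 → C_1 maps a triangle to the signed sum of its edges. For instance
  ∂[2,3,4] = [3,4] − [2,4] + [2,3],
  ∂[0,4,6] = [4,6] − [0,6] + [0,4].
The 18×12 boundary matrix has rank 12 and Smith normal form diag(1,1,1,1,1,1,1,1,1,1,1,2).

Reading off H_k = ker ∂_k / im ∂_{k+1}:

  H_0: rank C_0 − rank ∂_1 = 7 − 6 = 1, and the invariant factors of ∂_1 are all 1, so H_0 ≅ Z.
  H_1: rank ker ∂_1 − rank ∂_2 = (18 − 6) − 12 = 0, and ∂_2 has invariant factor 2 > 1, so H_1 ≅ Z/2.
  H_2: rank ker ∂_2 − rank ∂_3 = (12 − 12) − 0 = 0, and there is no ∂_3, so H_2 ≅ 0.

As a check, the Euler characteristic is 7 − 18 + 12 = 1, which agrees with 1 − 0 + 0 = 1.
(K is a triangulation of the real projective plane RP^2.)

H_0 ≅ Z,  H_1 ≅ Z/2,  H_2 = 0.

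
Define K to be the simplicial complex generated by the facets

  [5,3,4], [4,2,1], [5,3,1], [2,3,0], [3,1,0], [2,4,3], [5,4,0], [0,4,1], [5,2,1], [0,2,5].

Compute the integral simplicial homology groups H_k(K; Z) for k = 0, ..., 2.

Take the total order 0 < 1 < 2 < 3 < 4 < 5 on the vertex set. Then K (dimension 2) consists of the simplices:

  0-simplices (6): [0], [1], [2], [3], [4], [5]
  1-simplices (15): [0,1], [0,2], [0,3], [0,4], [0,5], [1,2], [1,3], [1,4], [1,5], [2,3], [2,4], [2,5], [3,4], [3,5], [4,5]
  2-simplices (10): [0,1,3], [0,1,4], [0,2,3], [0,2,5], [0,4,5], [1,2,4], [1,2,5], [1,3,5], [2,3,4], [3,4,5]

giving chain groups C_0 ≅ Z^6, C_1 ≅ Z^15, C_2 ≅ Z^10.

The boundary map ∂_1: C_1 → C_0 is given by ∂[p,q] = [q] − [p]. For instance
  ∂[0,2] = [2] − [0].
The 6×15 boundary matrix has rank 5 and Smith normal form diag(1,1,1,1,1).

Boundary ∂_2: C_2 → C_1 maps a triangle to the signed sum of its edges. For instance
  ∂[0,1,3] = [1,3] − [0,3] + [0,1],
  ∂[3,4,5] = [4,5] − [3,5] + [3,4].
The 15×10 boundary matrix has rank 10 and Smith normal form diag(1,1,1,1,1,1,1,1,1,2).

Reading off H_k = ker ∂_k / im ∂_{k+1}:

  H_0: rank C_0 − rank ∂_1 = 6 − 5 = 1, and the invariant factors of ∂_1 are all 1, so H_0 ≅ Z.
  H_1: rank ker ∂_1 − rank ∂_2 = (15 − 5) − 10 = 0, and ∂_2 has invariant factor 2 > 1, so H_1 ≅ Z/2.
  H_2: rank ker ∂_2 − rank ∂_3 = (10 − 10) − 0 = 0, and there is no ∂_3, so H_2 ≅ 0.

As a check, the Euler characteristic is 6 − 15 + 10 = 1, which agrees with 1 − 0 + 0 = 1.

H_0 = Z,  H_1 = Z/2,  H_2 = 0.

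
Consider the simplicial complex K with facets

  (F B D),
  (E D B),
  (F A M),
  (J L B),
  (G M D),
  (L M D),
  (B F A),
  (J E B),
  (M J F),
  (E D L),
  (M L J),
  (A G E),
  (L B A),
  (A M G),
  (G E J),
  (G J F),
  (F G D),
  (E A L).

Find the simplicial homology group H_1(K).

K has 9 vertices, 27 edges, 18 triangles.
rank ∂_1 = 8, rank ∂_2 = 18 ⇒ b_1 = 27 − 8 − 18 = 1; ∂_2 has invariant factor(s) [2] giving torsion. So H_1 ≅ Z ⊕ Z_2.

H_1 = Z ⊕ Z_2.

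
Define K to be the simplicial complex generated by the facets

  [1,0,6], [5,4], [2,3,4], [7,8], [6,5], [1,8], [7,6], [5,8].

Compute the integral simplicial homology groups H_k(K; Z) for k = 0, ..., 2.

H_0 ≅ Z,  H_1 ≅ Z^2,  H_2 = 0.

Fix the vertex order 0 < 1 < 2 < 3 < 4 < 5 < 6 < 7 < 8 and write every simplex with vertices in increasing order. Then dim K = 2 and the simplices of K are:

  0-simplices (9): [0], [1], [2], [3], [4], [5], [6], [7], [8]
  1-simplices (12): [0,1], [0,6], [1,6], [1,8], [2,3], [2,4], [3,4], [4,5], [5,6], [5,8], [6,7], [7,8]
  2-simplices (2): [0,1,6], [2,3,4]

Hence C_0 ≅ Z^9, C_1 ≅ Z^12, C_2 ≅ Z^2.

The boundary map ∂_1: C_1 → C_0 sends each edge [p,q] (with p < q) to q − p.
This gives a 9×12 integer matrix of rank 8; reducing to Smith normal form yields diagonal entries (1,1,1,1,1,1,1,1).

Boundary ∂_2: C_2 → C_1 acts by ∂[p,q,r] = [q,r] − [p,r] + [p,q]. For instance
  ∂[2,3,4] = [3,4] − [2,4] + [2,3],
  ∂[0,1,6] = [1,6] − [0,6] + [0,1].
The resulting 12×2 matrix has rank 2, and its Smith normal form has invariant factors (1,1).

From H_k ≅ ker(∂_k) / im(∂_{k+1}) we obtain:

  H_0: rank C_0 − rank ∂_1 = 9 − 8 = 1, and the invariant factors of ∂_1 are all 1, so H_0 = Z.
  H_1: rank ker ∂_1 − rank ∂_2 = (12 − 8) − 2 = 2, and the invariant factors of ∂_2 are all 1, so H_1 = Z^2.
  H_2: rank ker ∂_2 − rank ∂_3 = (2 − 2) − 0 = 0, and there is no ∂_3, so H_2 = 0.

As a check, the Euler characteristic is 9 − 12 + 2 = -1, which agrees with 1 − 2 + 0 = -1.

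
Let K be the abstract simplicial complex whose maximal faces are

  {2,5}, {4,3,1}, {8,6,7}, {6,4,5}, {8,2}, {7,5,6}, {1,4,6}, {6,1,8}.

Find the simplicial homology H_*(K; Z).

We work with the vertex ordering 1 < 2 < 3 < 4 < 5 < 6 < 7 < 8. The simplices of K, each written with vertices in increasing order, are:

  0-simplices (8): [1], [2], [3], [4], [5], [6], [7], [8]
  1-simplices (14): [1,3], [1,4], [1,6], [1,8], [2,5], [2,8], [3,4], [4,5], [4,6], [5,6], [5,7], [6,7], [6,8], [7,8]
  2-simplices (6): [1,3,4], [1,4,6], [1,6,8], [4,5,6], [5,6,7], [6,7,8]

Hence C_0 ≅ Z^8, C_1 ≅ Z^14, C_2 ≅ Z^6.

The boundary map ∂_1: C_1 → C_0 is given by ∂[p,q] = [q] − [p]. For instance
  ∂[3,4] = [4] − [3].
The 8×14 boundary matrix has rank 7 and Smith normal form diag(1,1,1,1,1,1,1).

The boundary map ∂_2: C_2 → C_1 sends each 2-simplex [p,q,r] to [q,r] − [p,r] + [p,q]. For instance
  ∂[6,7,8] = [7,8] − [6,8] + [6,7],
  ∂[5,6,7] = [6,7] − [5,7] + [5,6].
This gives a 14×6 integer matrix of rank 6; reducing to Smith normal form yields diagonal entries (1,1,1,1,1,1).

Now H_k = ker ∂_k / im ∂_{k+1}, so:

  H_0: rank C_0 − rank ∂_1 = 8 − 7 = 1, and the invariant factors of ∂_1 are all 1, so H_0 = Z.
  H_1: rank ker ∂_1 − rank ∂_2 = (14 − 7) − 6 = 1, and the invariant factors of ∂_2 are all 1, so H_1 = Z.
  H_2: rank ker ∂_2 − rank ∂_3 = (6 − 6) − 0 = 0, and there is no ∂_3, so H_2 = 0.

As a check, the Euler characteristic is 8 − 14 + 6 = 0, which agrees with 1 − 1 + 0 = 0.

H_0 = Z,  H_1 = Z,  H_2 = 0.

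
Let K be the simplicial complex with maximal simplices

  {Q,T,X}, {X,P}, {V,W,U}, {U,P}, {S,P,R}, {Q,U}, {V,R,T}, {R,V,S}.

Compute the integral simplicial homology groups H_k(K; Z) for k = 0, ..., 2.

H_0 ≅ Z,  H_1 ≅ Z^3,  H_2 = 0.

We work with the vertex ordering P < Q < R < S < T < U < V < W < X. The simplices of K, each written with vertices in increasing order, are:

  0-simplices (9): P, Q, R, S, T, U, V, W, X
  1-simplices (16): PR, PS, PU, PX, QT, QU, QX, RS, RT, RV, SV, TV, TX, UV, UW, VW
  2-simplices (5): PRS, QTX, RSV, RTV, UVW

Hence C_0 ≅ Z^9, C_1 ≅ Z^16, C_2 ≅ Z^5.

Boundary ∂_1: C_1 → C_0 maps an edge to its endpoints' difference, ∂[p,q] = q − p.
The resulting 9×16 matrix has rank 8, and its Smith normal form has invariant factors (1,1,1,1,1,1,1,1).

Boundary ∂_2: C_2 → C_1 maps a triangle to the signed sum of its edges. For instance
  ∂PRS = RS − PS + PR,
  ∂UVW = VW − UW + UV.
As a 16×5 matrix over Z this has rank 5, with invariant factors (1,1,1,1,1).

Now H_k = ker ∂_k / im ∂_{k+1}, so:

  H_0: rank C_0 − rank ∂_1 = 9 − 8 = 1, and the invariant factors of ∂_1 are all 1, so H_0 ≅ Z.
  H_1: rank ker ∂_1 − rank ∂_2 = (16 − 8) − 5 = 3, and the invariant factors of ∂_2 are all 1, so H_1 ≅ Z^3.
  H_2: rank ker ∂_2 − rank ∂_3 = (5 − 5) − 0 = 0, and there is no ∂_3, so H_2 ≅ 0.

As a check, the Euler characteristic is 9 − 16 + 5 = -2, which agrees with 1 − 3 + 0 = -2.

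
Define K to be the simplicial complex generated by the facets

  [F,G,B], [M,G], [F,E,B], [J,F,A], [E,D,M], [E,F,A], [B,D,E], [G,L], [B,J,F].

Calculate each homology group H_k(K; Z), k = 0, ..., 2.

H_0 ≅ Z,  H_1 ≅ Z,  H_2 = 0.

K has 9 vertices, 16 edges, 7 triangles.
rank ∂_0 = 0, rank ∂_1 = 8 ⇒ b_0 = 9 − 0 − 8 = 1; all invariant factors of ∂_1 are 1 so no torsion. So H_0 ≅ Z.
rank ∂_1 = 8, rank ∂_2 = 7 ⇒ b_1 = 16 − 8 − 7 = 1; all invariant factors of ∂_2 are 1 so no torsion. So H_1 ≅ Z.
rank ∂_2 = 7, rank ∂_3 = 0 ⇒ b_2 = 7 − 7 − 0 = 0. So H_2 ≅ 0.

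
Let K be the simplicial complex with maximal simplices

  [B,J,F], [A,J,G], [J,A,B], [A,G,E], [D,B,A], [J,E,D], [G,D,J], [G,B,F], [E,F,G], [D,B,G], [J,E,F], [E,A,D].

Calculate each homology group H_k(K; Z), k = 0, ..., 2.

Fix the vertex order A < B < D < E < F < G < J and write every simplex with vertices in increasing order. Then dim K = 2 and the simplices of K are:

  0-simplices (7): A, B, D, E, F, G, J
  1-simplices (18): AB, AD, AE, AG, AJ, BD, BF, BG, BJ, DE, DG, DJ, EF, EG, EJ, FG, FJ, GJ
  2-simplices (12): ABD, ABJ, ADE, AEG, AGJ, BDG, BFG, BFJ, DEJ, DGJ, EFG, EFJ

Hence C_0 ≅ Z^7, C_1 ≅ Z^18, C_2 ≅ Z^12.

Boundary ∂_1: C_1 → C_0 is given by ∂[p,q] = [q] − [p]. For instance
  ∂EF = F − E.
This gives a 7×18 integer matrix of rank 6; reducing to Smith normal form yields diagonal entries (1,1,1,1,1,1).

∂_2: C_2 → C_1 maps a triangle to the signed sum of its edges. For instance
  ∂AGJ = GJ − AJ + AG,
  ∂ABJ = BJ − AJ + AB.
This gives a 18×12 integer matrix of rank 12; reducing to Smith normal form yields diagonal entries (1,1,1,1,1,1,1,1,1,1,1,2).

Now H_k = ker ∂_k / im ∂_{k+1}, so:

  H_0: rank C_0 − rank ∂_1 = 7 − 6 = 1, and the invariant factors of ∂_1 are all 1, so H_0 ≅ Z.
  H_1: rank ker ∂_1 − rank ∂_2 = (18 − 6) − 12 = 0, and ∂_2 has invariant factor 2 > 1, so H_1 ≅ Z/2.
  H_2: rank ker ∂_2 − rank ∂_3 = (12 − 12) − 0 = 0, and there is no ∂_3, so H_2 ≅ 0.

H_0 ≅ Z,  H_1 ≅ Z/2,  H_2 = 0.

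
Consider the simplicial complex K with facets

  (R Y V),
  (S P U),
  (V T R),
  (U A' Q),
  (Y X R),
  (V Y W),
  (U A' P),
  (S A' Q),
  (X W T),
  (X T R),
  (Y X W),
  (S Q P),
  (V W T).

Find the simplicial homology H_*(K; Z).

We work with the vertex ordering P < Q < R < S < T < U < V < W < X < Y < A'. The simplices of K, each written with vertices in increasing order, are:

  0-simplices (11): [P], [Q], [R], [S], [T], [U], [V], [W], [X], [Y], [A']
  1-simplices (22): [P,Q], [P,S], [P,U], [P,A'], [Q,S], [Q,U], [Q,A'], [R,T], [R,V], [R,X], [R,Y], [S,U], [S,A'], [T,V], [T,W], [T,X], [U,A'], [V,W], [V,Y], [W,X], [W,Y], [X,Y]
  2-simplices (13): [P,Q,S], [P,S,U], [P,U,A'], [Q,S,A'], [Q,U,A'], [R,T,V], [R,T,X], [R,V,Y], [R,X,Y], [T,V,W], [T,W,X], [V,W,Y], [W,X,Y]

so the chain groups are C_0 ≅ Z^11, C_1 ≅ Z^22, C_2 ≅ Z^13.

Boundary ∂_1: C_1 → C_0 sends each edge [p,q] (with p < q) to q − p. For instance
  ∂[P,A'] = [A'] − [P].
This gives a 11×22 integer matrix of rank 9; reducing to Smith normal form yields diagonal entries (1,1,1,1,1,1,1,1,1).

∂_2: C_2 → C_1 sends each 2-simplex [p,q,r] to [q,r] − [p,r] + [p,q]. For instance
  ∂[P,Q,S] = [Q,S] − [P,S] + [P,Q],
  ∂[V,W,Y] = [W,Y] − [V,Y] + [V,W].
As a 22×13 matrix over Z this has rank 12, with invariant factors (1,1,1,1,1,1,1,1,1,1,1,1).

From H_k ≅ ker(∂_k) / im(∂_{k+1}) we obtain:

  H_0: rank C_0 − rank ∂_1 = 11 − 9 = 2, and the invariant factors of ∂_1 are all 1, so H_0 ≅ Z^2.
  H_1: rank ker ∂_1 − rank ∂_2 = (22 − 9) − 12 = 1, and the invariant factors of ∂_2 are all 1, so H_1 ≅ Z.
  H_2: rank ker ∂_2 − rank ∂_3 = (13 − 12) − 0 = 1, and there is no ∂_3, so H_2 ≅ Z.

As a check, the Euler characteristic is 11 − 22 + 13 = 2, which agrees with 2 − 1 + 1 = 2.

H_0 = Z^2,  H_1 = Z,  H_2 = Z.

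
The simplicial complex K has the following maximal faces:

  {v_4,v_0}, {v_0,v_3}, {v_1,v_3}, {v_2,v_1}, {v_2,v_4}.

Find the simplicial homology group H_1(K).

H_1 ≅ Z.

Fix the vertex order v_0 < v_1 < v_2 < v_3 < v_4 and write every simplex with vertices in increasing order. Then dim K = 1 and the simplices of K are:

  0-simplices (5): [v_0], [v_1], [v_2], [v_3], [v_4]
  1-simplices (5): [v_0,v_3], [v_0,v_4], [v_1,v_2], [v_1,v_3], [v_2,v_4]

Hence C_0 ≅ Z^5, C_1 ≅ Z^5.

The boundary map ∂_1: C_1 → C_0 maps an edge to its endpoints' difference, ∂[p,q] = q − p.
As a 5×5 matrix over Z this has rank 4, with invariant factors (1,1,1,1).

Reading off H_k = ker ∂_k / im ∂_{k+1}:

  H_1: rank ker ∂_1 − rank ∂_2 = (5 − 4) − 0 = 1, and there is no ∂_2, so H_1 ≅ Z.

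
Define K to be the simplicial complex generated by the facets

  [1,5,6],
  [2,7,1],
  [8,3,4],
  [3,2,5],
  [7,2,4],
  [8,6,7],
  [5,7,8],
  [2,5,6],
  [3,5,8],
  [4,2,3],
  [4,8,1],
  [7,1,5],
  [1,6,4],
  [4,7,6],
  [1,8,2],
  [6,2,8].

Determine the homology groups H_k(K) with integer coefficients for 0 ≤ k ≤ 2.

Order the vertices as 1 < 2 < 3 < 4 < 5 < 6 < 7 < 8. Listing each simplex with vertices in this order, K has dimension 2 with simplices:

  0-simplices (8): [1], [2], [3], [4], [5], [6], [7], [8]
  1-simplices (24): (24 of them)
  2-simplices (16): [1,2,7], [1,2,8], [1,4,6], [1,4,8], [1,5,6], [1,5,7], [2,3,4], [2,3,5], [2,4,7], [2,5,6], [2,6,8], [3,4,8], [3,5,8], [4,6,7], [5,7,8], [6,7,8]

so the chain groups are C_0 ≅ Z^8, C_1 ≅ Z^24, C_2 ≅ Z^16.

∂_1: C_1 → C_0 maps an edge to its endpoints' difference, ∂[p,q] = q − p. For instance
  ∂[2,6] = [6] − [2].
The 8×24 boundary matrix has rank 7 and Smith normal form diag(1,1,1,1,1,1,1).

∂_2: C_2 → C_1 maps a triangle to the signed sum of its edges. For instance
  ∂[2,5,6] = [5,6] − [2,6] + [2,5],
  ∂[4,6,7] = [6,7] − [4,7] + [4,6].
The resulting 24×16 matrix has rank 15, and its Smith normal form has invariant factors (1,1,1,1,1,1,1,1,1,1,1,1,1,1,1).

Reading off H_k = ker ∂_k / im ∂_{k+1}:

  H_0: rank C_0 − rank ∂_1 = 8 − 7 = 1, and the invariant factors of ∂_1 are all 1, so H_0 ≅ Z.
  H_1: rank ker ∂_1 − rank ∂_2 = (24 − 7) − 15 = 2, and the invariant factors of ∂_2 are all 1, so H_1 ≅ Z^2.
  H_2: rank ker ∂_2 − rank ∂_3 = (16 − 15) − 0 = 1, and there is no ∂_3, so H_2 ≅ Z.

H_0 ≅ Z,  H_1 ≅ Z^2,  H_2 ≅ Z.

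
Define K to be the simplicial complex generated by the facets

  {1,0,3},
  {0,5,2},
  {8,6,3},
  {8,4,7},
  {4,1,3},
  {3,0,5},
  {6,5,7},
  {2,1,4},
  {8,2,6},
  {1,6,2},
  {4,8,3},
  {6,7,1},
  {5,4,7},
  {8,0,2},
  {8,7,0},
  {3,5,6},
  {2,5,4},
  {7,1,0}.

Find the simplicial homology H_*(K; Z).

Fix the vertex order 0 < 1 < 2 < 3 < 4 < 5 < 6 < 7 < 8 and write every simplex with vertices in increasing order. Then dim K = 2 and the simplices of K are:

  0-simplices (9): [0], [1], [2], [3], [4], [5], [6], [7], [8]
  1-simplices (27): (27 of them)
  2-simplices (18): [0,1,3], [0,1,7], [0,2,5], [0,2,8], [0,3,5], [0,7,8], [1,2,4], [1,2,6], [1,3,4], [1,6,7], [2,4,5], [2,6,8], [3,4,8], [3,5,6], [3,6,8], [4,5,7], [4,7,8], [5,6,7]

giving chain groups C_0 ≅ Z^9, C_1 ≅ Z^27, C_2 ≅ Z^18.

Boundary ∂_1: C_1 → C_0 maps an edge to its endpoints' difference, ∂[p,q] = q − p. For instance
  ∂[2,4] = [4] − [2].
The resulting 9×27 matrix has rank 8, and its Smith normal form has invariant factors (1,1,1,1,1,1,1,1).

The boundary map ∂_2: C_2 → C_1 maps a triangle to the signed sum of its edges. For instance
  ∂[4,7,8] = [7,8] − [4,8] + [4,7],
  ∂[0,2,5] = [2,5] − [0,5] + [0,2].
This gives a 27×18 integer matrix of rank 17; reducing to Smith normal form yields diagonal entries (1,1,1,1,1,1,1,1,1,1,1,1,1,1,1,1,1).

Computing H_k = (kernel of ∂_k) / (image of ∂_{k+1}):

  H_0: rank C_0 − rank ∂_1 = 9 − 8 = 1, and the invariant factors of ∂_1 are all 1, so H_0 ≅ Z.
  H_1: rank ker ∂_1 − rank ∂_2 = (27 − 8) − 17 = 2, and the invariant factors of ∂_2 are all 1, so H_1 ≅ Z^2.
  H_2: rank ker ∂_2 − rank ∂_3 = (18 − 17) − 0 = 1, and there is no ∂_3, so H_2 ≅ Z.

As a check, the Euler characteristic is 9 − 27 + 18 = 0, which agrees with 1 − 2 + 1 = 0.
(K is a triangulation of the torus T^2.)

H_0 ≅ Z,  H_1 ≅ Z^2,  H_2 ≅ Z.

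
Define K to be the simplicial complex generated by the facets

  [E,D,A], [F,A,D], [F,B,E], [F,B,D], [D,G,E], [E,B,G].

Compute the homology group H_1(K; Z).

H_1 ≅ Z.

Fix the vertex order A < B < D < E < F < G and write every simplex with vertices in increasing order. Then dim K = 2 and the simplices of K are:

  0-simplices (6): A, B, D, E, F, G
  1-simplices (12): AD, AE, AF, BD, BE, BF, BG, DE, DF, DG, EF, EG
  2-simplices (6): ADE, ADF, BDF, BEF, BEG, DEG

so the chain groups are C_0 ≅ Z^6, C_1 ≅ Z^12, C_2 ≅ Z^6.

Boundary ∂_1: C_1 → C_0 sends each edge [p,q] (with p < q) to q − p.
The resulting 6×12 matrix has rank 5, and its Smith normal form has invariant factors (1,1,1,1,1).

Boundary ∂_2: C_2 → C_1 acts by ∂[p,q,r] = [q,r] − [p,r] + [p,q]. For instance
  ∂ADE = DE − AE + AD,
  ∂BEG = EG − BG + BE.
This gives a 12×6 integer matrix of rank 6; reducing to Smith normal form yields diagonal entries (1,1,1,1,1,1).

Reading off H_k = ker ∂_k / im ∂_{k+1}:

  H_1: rank ker ∂_1 − rank ∂_2 = (12 − 5) − 6 = 1, and the invariant factors of ∂_2 are all 1, so H_1 = Z.

(K is a triangulation of the cylinder S^1 x I.)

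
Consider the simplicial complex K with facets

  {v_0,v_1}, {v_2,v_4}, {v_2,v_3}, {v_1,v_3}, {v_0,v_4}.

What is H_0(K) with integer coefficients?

K has 5 vertices, 5 edges.
rank ∂_0 = 0, rank ∂_1 = 4 ⇒ b_0 = 5 − 0 − 4 = 1; all invariant factors of ∂_1 are 1 so no torsion. So H_0 = Z.

H_0 = Z.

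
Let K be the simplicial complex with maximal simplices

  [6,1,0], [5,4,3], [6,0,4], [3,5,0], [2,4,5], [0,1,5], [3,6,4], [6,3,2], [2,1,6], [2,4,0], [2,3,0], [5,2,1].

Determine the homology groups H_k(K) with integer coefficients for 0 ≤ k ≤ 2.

Order the vertices as 0 < 1 < 2 < 3 < 4 < 5 < 6. Listing each simplex with vertices in this order, K has dimension 2 with simplices:

  0-simplices (7): [0], [1], [2], [3], [4], [5], [6]
  1-simplices (18): [0,1], [0,2], [0,3], [0,4], [0,5], [0,6], [1,2], [1,5], [1,6], [2,3], [2,4], [2,5], [2,6], [3,4], [3,5], [3,6], [4,5], [4,6]
  2-simplices (12): [0,1,5], [0,1,6], [0,2,3], [0,2,4], [0,3,5], [0,4,6], [1,2,5], [1,2,6], [2,3,6], [2,4,5], [3,4,5], [3,4,6]

so the chain groups are C_0 ≅ Z^7, C_1 ≅ Z^18, C_2 ≅ Z^12.

Boundary ∂_1: C_1 → C_0 sends each edge [p,q] (with p < q) to q − p. For instance
  ∂[4,6] = [6] − [4].
The resulting 7×18 matrix has rank 6, and its Smith normal form has invariant factors (1,1,1,1,1,1).

The boundary map ∂_2: C_2 → C_1 sends each 2-simplex [p,q,r] to [q,r] − [p,r] + [p,q]. For instance
  ∂[1,2,5] = [2,5] − [1,5] + [1,2],
  ∂[0,2,3] = [2,3] − [0,3] + [0,2].
The resulting 18×12 matrix has rank 12, and its Smith normal form has invariant factors (1,1,1,1,1,1,1,1,1,1,1,2).

Computing H_k = (kernel of ∂_k) / (image of ∂_{k+1}):

  H_0: rank C_0 − rank ∂_1 = 7 − 6 = 1, and the invariant factors of ∂_1 are all 1, so H_0 = Z.
  H_1: rank ker ∂_1 − rank ∂_2 = (18 − 6) − 12 = 0, and ∂_2 has invariant factor 2 > 1, so H_1 = Z/2.
  H_2: rank ker ∂_2 − rank ∂_3 = (12 − 12) − 0 = 0, and there is no ∂_3, so H_2 = 0.

As a check, the Euler characteristic is 7 − 18 + 12 = 1, which agrees with 1 − 0 + 0 = 1.

H_0 ≅ Z,  H_1 ≅ Z/2,  H_2 = 0.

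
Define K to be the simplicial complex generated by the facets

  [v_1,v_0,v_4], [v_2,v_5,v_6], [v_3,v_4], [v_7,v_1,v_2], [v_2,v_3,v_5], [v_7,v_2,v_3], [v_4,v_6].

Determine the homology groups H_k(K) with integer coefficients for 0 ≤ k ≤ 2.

K has 8 vertices, 14 edges, 5 triangles.
rank ∂_0 = 0, rank ∂_1 = 7 ⇒ b_0 = 8 − 0 − 7 = 1; all invariant factors of ∂_1 are 1 so no torsion. So H_0 = Z.
rank ∂_1 = 7, rank ∂_2 = 5 ⇒ b_1 = 14 − 7 − 5 = 2; all invariant factors of ∂_2 are 1 so no torsion. So H_1 = Z^2.
rank ∂_2 = 5, rank ∂_3 = 0 ⇒ b_2 = 5 − 5 − 0 = 0. So H_2 = 0.

H_0 ≅ Z,  H_1 ≅ Z^2,  H_2 = 0.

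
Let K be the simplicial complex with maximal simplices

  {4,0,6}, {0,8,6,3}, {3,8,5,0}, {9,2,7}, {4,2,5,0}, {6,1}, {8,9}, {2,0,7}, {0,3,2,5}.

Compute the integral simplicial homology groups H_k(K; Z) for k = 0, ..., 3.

H_0 ≅ Z,  H_1 ≅ Z,  H_2 = 0,  H_3 = 0.

Fix the vertex order 0 < 1 < 2 < 3 < 4 < 5 < 6 < 7 < 8 < 9 and write every simplex with vertices in increasing order. Then dim K = 3 and the simplices of K are:

  0-simplices (10): [0], [1], [2], [3], [4], [5], [6], [7], [8], [9]
  1-simplices (22): [0,2], [0,3], [0,4], [0,5], [0,6], [0,7], [0,8], [1,6], [2,3], [2,4], [2,5], [2,7], [2,9], [3,5], [3,6], [3,8], [4,5], [4,6], [5,8], [6,8], [7,9], [8,9]
  2-simplices (16): [0,2,3], [0,2,4], [0,2,5], [0,2,7], [0,3,5], [0,3,6], [0,3,8], [0,4,5], [0,4,6], [0,5,8], [0,6,8], [2,3,5], [2,4,5], [2,7,9], [3,5,8], [3,6,8]
  3-simplices (4): [0,2,3,5], [0,2,4,5], [0,3,5,8], [0,3,6,8]

so the chain groups are C_0 ≅ Z^10, C_1 ≅ Z^22, C_2 ≅ Z^16, C_3 ≅ Z^4.

∂_1: C_1 → C_0 maps an edge to its endpoints' difference, ∂[p,q] = q − p.
The 10×22 boundary matrix has rank 9 and Smith normal form diag(1,1,1,1,1,1,1,1,1).

Boundary ∂_2: C_2 → C_1 acts by ∂[p,q,r] = [q,r] − [p,r] + [p,q]. For instance
  ∂[0,4,6] = [4,6] − [0,6] + [0,4],
  ∂[0,2,5] = [2,5] − [0,5] + [0,2].
The 22×16 boundary matrix has rank 12 and Smith normal form diag(1,1,1,1,1,1,1,1,1,1,1,1).

Boundary ∂_3: C_3 → C_2 sends each 3-simplex σ to the alternating sum Σ_i (−1)^i (σ with its i-th vertex removed). For instance
  ∂[0,3,6,8] = [3,6,8] − [0,6,8] + [0,3,8] − [0,3,6],
  ∂[0,2,3,5] = [2,3,5] − [0,3,5] + [0,2,5] − [0,2,3].
The resulting 16×4 matrix has rank 4, and its Smith normal form has invariant factors (1,1,1,1).

Computing H_k = (kernel of ∂_k) / (image of ∂_{k+1}):

  H_0: rank C_0 − rank ∂_1 = 10 − 9 = 1, and the invariant factors of ∂_1 are all 1, so H_0 ≅ Z.
  H_1: rank ker ∂_1 − rank ∂_2 = (22 − 9) − 12 = 1, and the invariant factors of ∂_2 are all 1, so H_1 ≅ Z.
  H_2: rank ker ∂_2 − rank ∂_3 = (16 − 12) − 4 = 0, and the invariant factors of ∂_3 are all 1, so H_2 ≅ 0.
  H_3: rank ker ∂_3 − rank ∂_4 = (4 − 4) − 0 = 0, and there is no ∂_4, so H_3 ≅ 0.

As a check, the Euler characteristic is 10 − 22 + 16 − 4 = 0, which agrees with 1 − 1 + 0 − 0 = 0.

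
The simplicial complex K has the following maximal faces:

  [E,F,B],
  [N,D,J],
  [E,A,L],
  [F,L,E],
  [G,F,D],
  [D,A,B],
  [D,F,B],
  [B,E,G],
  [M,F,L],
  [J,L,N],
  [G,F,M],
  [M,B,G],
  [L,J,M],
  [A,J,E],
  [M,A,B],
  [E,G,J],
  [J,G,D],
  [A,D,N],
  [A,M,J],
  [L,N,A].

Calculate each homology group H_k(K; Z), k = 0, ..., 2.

H_0 = Z,  H_1 = Z ⊕ Z/2Z,  H_2 = 0.

K has 10 vertices, 30 edges, 20 triangles.
rank ∂_0 = 0, rank ∂_1 = 9 ⇒ b_0 = 10 − 0 − 9 = 1; all invariant factors of ∂_1 are 1 so no torsion. So H_0 = Z.
rank ∂_1 = 9, rank ∂_2 = 20 ⇒ b_1 = 30 − 9 − 20 = 1; ∂_2 has invariant factor(s) [2] giving torsion. So H_1 = Z ⊕ Z/2Z.
rank ∂_2 = 20, rank ∂_3 = 0 ⇒ b_2 = 20 − 20 − 0 = 0. So H_2 = 0.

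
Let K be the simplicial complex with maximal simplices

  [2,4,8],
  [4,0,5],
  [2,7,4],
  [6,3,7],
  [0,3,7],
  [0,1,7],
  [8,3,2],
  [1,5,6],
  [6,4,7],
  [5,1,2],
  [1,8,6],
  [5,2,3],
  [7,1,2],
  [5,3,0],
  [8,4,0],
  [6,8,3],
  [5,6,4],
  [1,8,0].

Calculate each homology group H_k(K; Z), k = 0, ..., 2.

H_0 ≅ Z,  H_1 ≅ Z^2,  H_2 ≅ Z.

We work with the vertex ordering 0 < 1 < 2 < 3 < 4 < 5 < 6 < 7 < 8. The simplices of K, each written with vertices in increasing order, are:

  0-simplices (9): [0], [1], [2], [3], [4], [5], [6], [7], [8]
  1-simplices (27): (27 of them)
  2-simplices (18): [0,1,7], [0,1,8], [0,3,5], [0,3,7], [0,4,5], [0,4,8], [1,2,5], [1,2,7], [1,5,6], [1,6,8], [2,3,5], [2,3,8], [2,4,7], [2,4,8], [3,6,7], [3,6,8], [4,5,6], [4,6,7]

Hence C_0 ≅ Z^9, C_1 ≅ Z^27, C_2 ≅ Z^18.

The boundary map ∂_1: C_1 → C_0 maps an edge to its endpoints' difference, ∂[p,q] = q − p. For instance
  ∂[2,3] = [3] − [2].
This gives a 9×27 integer matrix of rank 8; reducing to Smith normal form yields diagonal entries (1,1,1,1,1,1,1,1).

∂_2: C_2 → C_1 maps a triangle to the signed sum of its edges. For instance
  ∂[1,2,5] = [2,5] − [1,5] + [1,2],
  ∂[0,4,5] = [4,5] − [0,5] + [0,4].
As a 27×18 matrix over Z this has rank 17, with invariant factors (1,1,1,1,1,1,1,1,1,1,1,1,1,1,1,1,1).

Now H_k = ker ∂_k / im ∂_{k+1}, so:

  H_0: rank C_0 − rank ∂_1 = 9 − 8 = 1, and the invariant factors of ∂_1 are all 1, so H_0 ≅ Z.
  H_1: rank ker ∂_1 − rank ∂_2 = (27 − 8) − 17 = 2, and the invariant factors of ∂_2 are all 1, so H_1 ≅ Z^2.
  H_2: rank ker ∂_2 − rank ∂_3 = (18 − 17) − 0 = 1, and there is no ∂_3, so H_2 ≅ Z.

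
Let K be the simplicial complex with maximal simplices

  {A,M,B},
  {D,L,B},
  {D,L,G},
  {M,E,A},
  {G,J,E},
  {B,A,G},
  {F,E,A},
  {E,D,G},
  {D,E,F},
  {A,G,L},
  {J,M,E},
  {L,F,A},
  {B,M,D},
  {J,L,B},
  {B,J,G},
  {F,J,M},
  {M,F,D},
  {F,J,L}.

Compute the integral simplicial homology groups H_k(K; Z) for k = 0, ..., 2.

We work with the vertex ordering A < B < D < E < F < G < J < L < M. The simplices of K, each written with vertices in increasing order, are:

  0-simplices (9): A, B, D, E, F, G, J, L, M
  1-simplices (27): AB, AE, AF, AG, AL, AM, BD, BG, BJ, BL, BM, DE, DF, DG, DL, DM, EF, EG, EJ, EM, FJ, FL, FM, GJ, GL, JL, JM
  2-simplices (18): ABG, ABM, AEF, AEM, AFL, AGL, BDL, BDM, BGJ, BJL, DEF, DEG, DFM, DGL, EGJ, EJM, FJL, FJM

so the chain groups are C_0 ≅ Z^9, C_1 ≅ Z^27, C_2 ≅ Z^18.

Boundary ∂_1: C_1 → C_0 sends each edge [p,q] (with p < q) to q − p. For instance
  ∂EJ = J − E.
The resulting 9×27 matrix has rank 8, and its Smith normal form has invariant factors (1,1,1,1,1,1,1,1).

The boundary map ∂_2: C_2 → C_1 acts by ∂[p,q,r] = [q,r] − [p,r] + [p,q]. For instance
  ∂DFM = FM − DM + DF,
  ∂AEF = EF − AF + AE.
This gives a 27×18 integer matrix of rank 18; reducing to Smith normal form yields diagonal entries (1,1,1,1,1,1,1,1,1,1,1,1,1,1,1,1,1,2).

From H_k ≅ ker(∂_k) / im(∂_{k+1}) we obtain:

  H_0: rank C_0 − rank ∂_1 = 9 − 8 = 1, and the invariant factors of ∂_1 are all 1, so H_0 ≅ Z.
  H_1: rank ker ∂_1 − rank ∂_2 = (27 − 8) − 18 = 1, and ∂_2 has invariant factor 2 > 1, so H_1 ≅ Z × Z/2.
  H_2: rank ker ∂_2 − rank ∂_3 = (18 − 18) − 0 = 0, and there is no ∂_3, so H_2 ≅ 0.

As a check, the Euler characteristic is 9 − 27 + 18 = 0, which agrees with 1 − 1 + 0 = 0.

H_0 = Z,  H_1 = Z × Z/2,  H_2 = 0.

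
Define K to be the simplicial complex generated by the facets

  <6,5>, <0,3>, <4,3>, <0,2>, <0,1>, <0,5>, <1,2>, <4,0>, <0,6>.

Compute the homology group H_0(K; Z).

H_0 = Z.

Fix the vertex order 0 < 1 < 2 < 3 < 4 < 5 < 6 and write every simplex with vertices in increasing order. Then dim K = 1 and the simplices of K are:

  0-simplices (7): [0], [1], [2], [3], [4], [5], [6]
  1-simplices (9): [0,1], [0,2], [0,3], [0,4], [0,5], [0,6], [1,2], [3,4], [5,6]

so the chain groups are C_0 ≅ Z^7, C_1 ≅ Z^9.

The boundary map ∂_1: C_1 → C_0 is given by ∂[p,q] = [q] − [p]. For instance
  ∂[0,3] = [3] − [0].
The resulting 7×9 matrix has rank 6, and its Smith normal form has invariant factors (1,1,1,1,1,1).

Reading off H_k = ker ∂_k / im ∂_{k+1}:

  H_0: rank C_0 − rank ∂_1 = 7 − 6 = 1, and the invariant factors of ∂_1 are all 1, so H_0 = Z.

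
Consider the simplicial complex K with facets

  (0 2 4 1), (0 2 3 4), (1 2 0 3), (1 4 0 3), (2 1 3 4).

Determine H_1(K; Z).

Fix the vertex order 0 < 1 < 2 < 3 < 4 and write every simplex with vertices in increasing order. Then dim K = 3 and the simplices of K are:

  0-simplices (5): [0], [1], [2], [3], [4]
  1-simplices (10): [0,1], [0,2], [0,3], [0,4], [1,2], [1,3], [1,4], [2,3], [2,4], [3,4]
  2-simplices (10): [0,1,2], [0,1,3], [0,1,4], [0,2,3], [0,2,4], [0,3,4], [1,2,3], [1,2,4], [1,3,4], [2,3,4]
  3-simplices (5): [0,1,2,3], [0,1,2,4], [0,1,3,4], [0,2,3,4], [1,2,3,4]

Hence C_0 ≅ Z^5, C_1 ≅ Z^10, C_2 ≅ Z^10, C_3 ≅ Z^5.

Boundary ∂_1: C_1 → C_0 is given by ∂[p,q] = [q] − [p]. For instance
  ∂[3,4] = [4] − [3].
The resulting 5×10 matrix has rank 4, and its Smith normal form has invariant factors (1,1,1,1).

Boundary ∂_2: C_2 → C_1 maps a triangle to the signed sum of its edges. For instance
  ∂[0,3,4] = [3,4] − [0,4] + [0,3],
  ∂[0,1,2] = [1,2] − [0,2] + [0,1].
As a 10×10 matrix over Z this has rank 6, with invariant factors (1,1,1,1,1,1).

∂_3: C_3 → C_2 sends each 3-simplex σ to the alternating sum Σ_i (−1)^i (σ with its i-th vertex removed). For instance
  ∂[0,2,3,4] = [2,3,4] − [0,3,4] + [0,2,4] − [0,2,3],
  ∂[0,1,3,4] = [1,3,4] − [0,3,4] + [0,1,4] − [0,1,3].
This gives a 10×5 integer matrix of rank 4; reducing to Smith normal form yields diagonal entries (1,1,1,1).

Computing H_k = (kernel of ∂_k) / (image of ∂_{k+1}):

  H_1: rank ker ∂_1 − rank ∂_2 = (10 − 4) − 6 = 0, and the invariant factors of ∂_2 are all 1, so H_1 ≅ 0.

(K is a triangulation of the 3-sphere S^3.)

H_1 ≅ 0.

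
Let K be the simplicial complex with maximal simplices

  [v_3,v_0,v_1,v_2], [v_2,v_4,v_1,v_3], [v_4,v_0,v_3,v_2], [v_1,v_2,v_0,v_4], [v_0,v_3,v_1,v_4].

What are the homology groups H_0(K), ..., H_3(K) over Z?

Take the total order v_0 < v_1 < v_2 < v_3 < v_4 on the vertex set. Then K (dimension 3) consists of the simplices:

  0-simplices (5): [v_0], [v_1], [v_2], [v_3], [v_4]
  1-simplices (10): [v_0,v_1], [v_0,v_2], [v_0,v_3], [v_0,v_4], [v_1,v_2], [v_1,v_3], [v_1,v_4], [v_2,v_3], [v_2,v_4], [v_3,v_4]
  2-simplices (10): [v_0,v_1,v_2], [v_0,v_1,v_3], [v_0,v_1,v_4], [v_0,v_2,v_3], [v_0,v_2,v_4], [v_0,v_3,v_4], [v_1,v_2,v_3], [v_1,v_2,v_4], [v_1,v_3,v_4], [v_2,v_3,v_4]
  3-simplices (5): [v_0,v_1,v_2,v_3], [v_0,v_1,v_2,v_4], [v_0,v_1,v_3,v_4], [v_0,v_2,v_3,v_4], [v_1,v_2,v_3,v_4]

giving chain groups C_0 ≅ Z^5, C_1 ≅ Z^10, C_2 ≅ Z^10, C_3 ≅ Z^5.

The boundary map ∂_1: C_1 → C_0 maps an edge to its endpoints' difference, ∂[p,q] = q − p.
The 5×10 boundary matrix has rank 4 and Smith normal form diag(1,1,1,1).

The boundary map ∂_2: C_2 → C_1 sends each 2-simplex [p,q,r] to [q,r] − [p,r] + [p,q]. For instance
  ∂[v_1,v_2,v_4] = [v_2,v_4] − [v_1,v_4] + [v_1,v_2],
  ∂[v_0,v_3,v_4] = [v_3,v_4] − [v_0,v_4] + [v_0,v_3].
The resulting 10×10 matrix has rank 6, and its Smith normal form has invariant factors (1,1,1,1,1,1).

Boundary ∂_3: C_3 → C_2 sends each 3-simplex σ to the alternating sum Σ_i (−1)^i (σ with its i-th vertex removed). For instance
  ∂[v_0,v_1,v_2,v_3] = [v_1,v_2,v_3] − [v_0,v_2,v_3] + [v_0,v_1,v_3] − [v_0,v_1,v_2],
  ∂[v_0,v_1,v_2,v_4] = [v_1,v_2,v_4] − [v_0,v_2,v_4] + [v_0,v_1,v_4] − [v_0,v_1,v_2].
As a 10×5 matrix over Z this has rank 4, with invariant factors (1,1,1,1).

Now H_k = ker ∂_k / im ∂_{k+1}, so:

  H_0: rank C_0 − rank ∂_1 = 5 − 4 = 1, and the invariant factors of ∂_1 are all 1, so H_0 = Z.
  H_1: rank ker ∂_1 − rank ∂_2 = (10 − 4) − 6 = 0, and the invariant factors of ∂_2 are all 1, so H_1 = 0.
  H_2: rank ker ∂_2 − rank ∂_3 = (10 − 6) − 4 = 0, and the invariant factors of ∂_3 are all 1, so H_2 = 0.
  H_3: rank ker ∂_3 − rank ∂_4 = (5 − 4) − 0 = 1, and there is no ∂_4, so H_3 = Z.

H_0 = Z,  H_1 = 0,  H_2 = 0,  H_3 = Z.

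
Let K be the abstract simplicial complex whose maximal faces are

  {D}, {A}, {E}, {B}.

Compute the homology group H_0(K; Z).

Take the total order A < B < D < E on the vertex set. Then K (dimension 0) consists of the simplices:

  0-simplices (4): A, B, D, E

Hence C_0 ≅ Z^4.

From H_k ≅ ker(∂_k) / im(∂_{k+1}) we obtain:

  H_0: rank C_0 − rank ∂_1 = 4 − 0 = 4, and there is no ∂_1, so H_0 = Z^4.

H_0 ≅ Z^4.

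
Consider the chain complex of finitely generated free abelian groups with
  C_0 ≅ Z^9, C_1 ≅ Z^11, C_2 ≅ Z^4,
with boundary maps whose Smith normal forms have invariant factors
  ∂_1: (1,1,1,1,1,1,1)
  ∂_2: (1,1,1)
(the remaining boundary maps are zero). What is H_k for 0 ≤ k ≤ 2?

H_0: b_0 = 9 − 0 − 7 = 2; torsion from ∂_1 factors > 1: none. So H_0 ≅ Z^2.
H_1: b_1 = 11 − 7 − 3 = 1; torsion from ∂_2 factors > 1: none. So H_1 ≅ Z.
H_2: b_2 = 4 − 3 − 0 = 1; torsion from ∂_3 factors > 1: none. So H_2 ≅ Z.

H_0 ≅ Z^2,  H_1 ≅ Z,  H_2 ≅ Z.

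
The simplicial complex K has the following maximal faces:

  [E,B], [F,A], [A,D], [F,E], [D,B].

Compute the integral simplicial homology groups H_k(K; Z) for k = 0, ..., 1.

H_0 = Z,  H_1 = Z.

Order the vertices as A < B < D < E < F. Listing each simplex with vertices in this order, K has dimension 1 with simplices:

  0-simplices (5): A, B, D, E, F
  1-simplices (5): AD, AF, BD, BE, EF

so the chain groups are C_0 ≅ Z^5, C_1 ≅ Z^5.

Boundary ∂_1: C_1 → C_0 is given by ∂[p,q] = [q] − [p].
The 5×5 boundary matrix has rank 4 and Smith normal form diag(1,1,1,1).

From H_k ≅ ker(∂_k) / im(∂_{k+1}) we obtain:

  H_0: rank C_0 − rank ∂_1 = 5 − 4 = 1, and the invariant factors of ∂_1 are all 1, so H_0 = Z.
  H_1: rank ker ∂_1 − rank ∂_2 = (5 − 4) − 0 = 1, and there is no ∂_2, so H_1 = Z.

(K is a triangulation of the circle S^1.)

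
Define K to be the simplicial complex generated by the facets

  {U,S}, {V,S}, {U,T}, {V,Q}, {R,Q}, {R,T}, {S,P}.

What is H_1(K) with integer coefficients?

Take the total order P < Q < R < S < T < U < V on the vertex set. Then K (dimension 1) consists of the simplices:

  0-simplices (7): P, Q, R, S, T, U, V
  1-simplices (7): PS, QR, QV, RT, SU, SV, TU

Hence C_0 ≅ Z^7, C_1 ≅ Z^7.

∂_1: C_1 → C_0 maps an edge to its endpoints' difference, ∂[p,q] = q − p. For instance
  ∂TU = U − T.
This gives a 7×7 integer matrix of rank 6; reducing to Smith normal form yields diagonal entries (1,1,1,1,1,1).

From H_k ≅ ker(∂_k) / im(∂_{k+1}) we obtain:

  H_1: rank ker ∂_1 − rank ∂_2 = (7 − 6) − 0 = 1, and there is no ∂_2, so H_1 = Z.

H_1 ≅ Z.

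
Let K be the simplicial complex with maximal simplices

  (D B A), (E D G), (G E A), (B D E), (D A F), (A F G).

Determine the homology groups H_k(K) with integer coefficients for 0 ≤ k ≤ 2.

Order the vertices as A < B < D < E < F < G. Listing each simplex with vertices in this order, K has dimension 2 with simplices:

  0-simplices (6): A, B, D, E, F, G
  1-simplices (12): AB, AD, AE, AF, AG, BD, BE, DE, DF, DG, EG, FG
  2-simplices (6): ABD, ADF, AEG, AFG, BDE, DEG

so the chain groups are C_0 ≅ Z^6, C_1 ≅ Z^12, C_2 ≅ Z^6.

The boundary map ∂_1: C_1 → C_0 maps an edge to its endpoints' difference, ∂[p,q] = q − p. For instance
  ∂AF = F − A.
This gives a 6×12 integer matrix of rank 5; reducing to Smith normal form yields diagonal entries (1,1,1,1,1).

Boundary ∂_2: C_2 → C_1 maps a triangle to the signed sum of its edges. For instance
  ∂DEG = EG − DG + DE,
  ∂ABD = BD − AD + AB.
As a 12×6 matrix over Z this has rank 6, with invariant factors (1,1,1,1,1,1).

Reading off H_k = ker ∂_k / im ∂_{k+1}:

  H_0: rank C_0 − rank ∂_1 = 6 − 5 = 1, and the invariant factors of ∂_1 are all 1, so H_0 = Z.
  H_1: rank ker ∂_1 − rank ∂_2 = (12 − 5) − 6 = 1, and the invariant factors of ∂_2 are all 1, so H_1 = Z.
  H_2: rank ker ∂_2 − rank ∂_3 = (6 − 6) − 0 = 0, and there is no ∂_3, so H_2 = 0.

H_0 = Z,  H_1 = Z,  H_2 = 0.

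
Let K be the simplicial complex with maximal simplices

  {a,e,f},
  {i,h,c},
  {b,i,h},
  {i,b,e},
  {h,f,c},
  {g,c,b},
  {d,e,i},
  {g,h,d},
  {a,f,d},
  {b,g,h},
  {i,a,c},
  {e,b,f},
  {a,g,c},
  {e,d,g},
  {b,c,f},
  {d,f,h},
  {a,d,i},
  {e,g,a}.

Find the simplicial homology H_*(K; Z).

H_0 = Z,  H_1 = Z ⊕ Z/2,  H_2 = 0.

K has 9 vertices, 27 edges, 18 triangles.
rank ∂_0 = 0, rank ∂_1 = 8 ⇒ b_0 = 9 − 0 − 8 = 1; all invariant factors of ∂_1 are 1 so no torsion. So H_0 ≅ Z.
rank ∂_1 = 8, rank ∂_2 = 18 ⇒ b_1 = 27 − 8 − 18 = 1; ∂_2 has invariant factor(s) [2] giving torsion. So H_1 ≅ Z ⊕ Z/2.
rank ∂_2 = 18, rank ∂_3 = 0 ⇒ b_2 = 18 − 18 − 0 = 0. So H_2 ≅ 0.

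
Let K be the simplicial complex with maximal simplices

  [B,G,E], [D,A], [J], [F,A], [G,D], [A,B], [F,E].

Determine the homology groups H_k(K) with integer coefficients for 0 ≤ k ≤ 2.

K has 7 vertices, 8 edges, 1 triangle.
rank ∂_0 = 0, rank ∂_1 = 5 ⇒ b_0 = 7 − 0 − 5 = 2; all invariant factors of ∂_1 are 1 so no torsion. So H_0 = Z^2.
rank ∂_1 = 5, rank ∂_2 = 1 ⇒ b_1 = 8 − 5 − 1 = 2; all invariant factors of ∂_2 are 1 so no torsion. So H_1 = Z^2.
rank ∂_2 = 1, rank ∂_3 = 0 ⇒ b_2 = 1 − 1 − 0 = 0. So H_2 = 0.

H_0 = Z^2,  H_1 = Z^2,  H_2 = 0.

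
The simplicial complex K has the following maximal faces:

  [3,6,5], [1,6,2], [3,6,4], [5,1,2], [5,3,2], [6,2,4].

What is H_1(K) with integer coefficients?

H_1 ≅ Z.

Fix the vertex order 1 < 2 < 3 < 4 < 5 < 6 and write every simplex with vertices in increasing order. Then dim K = 2 and the simplices of K are:

  0-simplices (6): [1], [2], [3], [4], [5], [6]
  1-simplices (12): [1,2], [1,5], [1,6], [2,3], [2,4], [2,5], [2,6], [3,4], [3,5], [3,6], [4,6], [5,6]
  2-simplices (6): [1,2,5], [1,2,6], [2,3,5], [2,4,6], [3,4,6], [3,5,6]

Hence C_0 ≅ Z^6, C_1 ≅ Z^12, C_2 ≅ Z^6.

∂_1: C_1 → C_0 maps an edge to its endpoints' difference, ∂[p,q] = q − p.
The resulting 6×12 matrix has rank 5, and its Smith normal form has invariant factors (1,1,1,1,1).

Boundary ∂_2: C_2 → C_1 maps a triangle to the signed sum of its edges. For instance
  ∂[1,2,6] = [2,6] − [1,6] + [1,2],
  ∂[1,2,5] = [2,5] − [1,5] + [1,2].
As a 12×6 matrix over Z this has rank 6, with invariant factors (1,1,1,1,1,1).

Computing H_k = (kernel of ∂_k) / (image of ∂_{k+1}):

  H_1: rank ker ∂_1 − rank ∂_2 = (12 − 5) − 6 = 1, and the invariant factors of ∂_2 are all 1, so H_1 ≅ Z.

(K is a triangulation of the cylinder S^1 x I.)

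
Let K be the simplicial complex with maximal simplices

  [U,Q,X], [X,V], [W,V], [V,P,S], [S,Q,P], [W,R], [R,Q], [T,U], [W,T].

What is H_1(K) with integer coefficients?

We work with the vertex ordering P < Q < R < S < T < U < V < W < X. The simplices of K, each written with vertices in increasing order, are:

  0-simplices (9): P, Q, R, S, T, U, V, W, X
  1-simplices (14): PQ, PS, PV, QR, QS, QU, QX, RW, SV, TU, TW, UX, VW, VX
  2-simplices (3): PQS, PSV, QUX

Hence C_0 ≅ Z^9, C_1 ≅ Z^14, C_2 ≅ Z^3.

∂_1: C_1 → C_0 maps an edge to its endpoints' difference, ∂[p,q] = q − p. For instance
  ∂PV = V − P.
The resulting 9×14 matrix has rank 8, and its Smith normal form has invariant factors (1,1,1,1,1,1,1,1).

∂_2: C_2 → C_1 acts by ∂[p,q,r] = [q,r] − [p,r] + [p,q]. For instance
  ∂QUX = UX − QX + QU,
  ∂PSV = SV − PV + PS.
The 14×3 boundary matrix has rank 3 and Smith normal form diag(1,1,1).

Now H_k = ker ∂_k / im ∂_{k+1}, so:

  H_1: rank ker ∂_1 − rank ∂_2 = (14 − 8) − 3 = 3, and the invariant factors of ∂_2 are all 1, so H_1 = Z^3.

H_1 ≅ Z^3.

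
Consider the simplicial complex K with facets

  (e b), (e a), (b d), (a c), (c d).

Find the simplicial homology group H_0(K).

Take the total order a < b < c < d < e on the vertex set. Then K (dimension 1) consists of the simplices:

  0-simplices (5): a, b, c, d, e
  1-simplices (5): ac, ae, bd, be, cd

so the chain groups are C_0 ≅ Z^5, C_1 ≅ Z^5.

∂_1: C_1 → C_0 maps an edge to its endpoints' difference, ∂[p,q] = q − p.
The resulting 5×5 matrix has rank 4, and its Smith normal form has invariant factors (1,1,1,1).

Now H_k = ker ∂_k / im ∂_{k+1}, so:

  H_0: rank C_0 − rank ∂_1 = 5 − 4 = 1, and the invariant factors of ∂_1 are all 1, so H_0 ≅ Z.

H_0 ≅ Z.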